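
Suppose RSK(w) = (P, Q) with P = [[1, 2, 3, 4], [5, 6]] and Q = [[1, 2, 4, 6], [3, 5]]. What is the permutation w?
1 5 2 6 3 4

Reverse the RSK construction: for i from n down to 1, find the cell of Q containing i, remove the entry at that cell from P, and reverse-bump it up through P; the value ejected from row 1 is w(i).

Step i=6: Q has 6 at row 1, column 4; remove that cell from P, ejecting 4. So w(6) = 4. P is now [[1, 2, 3], [5, 6]].
Step i=5: Q has 5 at row 2, column 2; remove 6 from row 2 of P and reverse-bump: 6 enters row 1 and ejects 3. So w(5) = 3. P is now [[1, 2, 6], [5]].
Step i=4: Q has 4 at row 1, column 3; remove that cell from P, ejecting 6. So w(4) = 6. P is now [[1, 2], [5]].
Step i=3: Q has 3 at row 2, column 1; remove 5 from row 2 of P and reverse-bump: 5 enters row 1 and ejects 2. So w(3) = 2. P is now [[1, 5]].
Step i=2: Q has 2 at row 1, column 2; remove that cell from P, ejecting 5. So w(2) = 5. P is now [[1]].
Step i=1: Q has 1 at row 1, column 1; remove that cell from P, ejecting 1. So w(1) = 1. P is now [].

So w = 1 5 2 6 3 4.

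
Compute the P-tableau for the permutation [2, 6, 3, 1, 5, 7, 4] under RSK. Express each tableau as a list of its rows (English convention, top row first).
Insert 2: appended to row 1. P = [[2]].
Insert 6: appended to row 1. P = [[2, 6]].
Insert 3: 3 bumps 6 from row 1; 6 starts row 2. P = [[2, 3], [6]].
Insert 1: 1 bumps 2 from row 1; 2 bumps 6 from row 2; 6 starts row 3. P = [[1, 3], [2], [6]].
Insert 5: appended to row 1. P = [[1, 3, 5], [2], [6]].
Insert 7: appended to row 1. P = [[1, 3, 5, 7], [2], [6]].
Insert 4: 4 bumps 5 from row 1; 5 appends to row 2. P = [[1, 3, 4, 7], [2, 5], [6]].

So P = [[1, 3, 4, 7], [2, 5], [6]].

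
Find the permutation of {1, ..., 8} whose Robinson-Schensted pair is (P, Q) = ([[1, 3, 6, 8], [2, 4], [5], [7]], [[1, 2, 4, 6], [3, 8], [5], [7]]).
2 7 5 6 4 8 1 3

Reverse the RSK construction: for i from n down to 1, find the cell of Q containing i, remove the entry at that cell from P, and reverse-bump it up through P; the value ejected from row 1 is w(i).

Step i=8: Q has 8 at row 2, column 2; remove 4 from row 2 of P and reverse-bump: 4 enters row 1 and ejects 3. So w(8) = 3. P is now [[1, 4, 6, 8], [2], [5], [7]].
Step i=7: Q has 7 at row 4, column 1; remove 7 from row 4 of P and reverse-bump: 7 enters row 3 and ejects 5; 5 enters row 2 and ejects 2; 2 enters row 1 and ejects 1. So w(7) = 1. P is now [[2, 4, 6, 8], [5], [7]].
Step i=6: Q has 6 at row 1, column 4; remove that cell from P, ejecting 8. So w(6) = 8. P is now [[2, 4, 6], [5], [7]].
Step i=5: Q has 5 at row 3, column 1; remove 7 from row 3 of P and reverse-bump: 7 enters row 2 and ejects 5; 5 enters row 1 and ejects 4. So w(5) = 4. P is now [[2, 5, 6], [7]].
Step i=4: Q has 4 at row 1, column 3; remove that cell from P, ejecting 6. So w(4) = 6. P is now [[2, 5], [7]].
Step i=3: Q has 3 at row 2, column 1; remove 7 from row 2 of P and reverse-bump: 7 enters row 1 and ejects 5. So w(3) = 5. P is now [[2, 7]].
Step i=2: Q has 2 at row 1, column 2; remove that cell from P, ejecting 7. So w(2) = 7. P is now [[2]].
Step i=1: Q has 1 at row 1, column 1; remove that cell from P, ejecting 2. So w(1) = 2. P is now [].

So w = 2 7 5 6 4 8 1 3.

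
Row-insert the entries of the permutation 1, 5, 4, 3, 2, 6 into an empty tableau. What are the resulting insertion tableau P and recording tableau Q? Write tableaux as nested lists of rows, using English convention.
P = [[1, 2, 6], [3], [4], [5]], Q = [[1, 2, 6], [3], [4], [5]]

Insert each entry of the permutation into P by Schensted row insertion, recording in Q the position of each new cell.

Insert 1: appended to row 1. P = [[1]].
Insert 5: appended to row 1. P = [[1, 5]].
Insert 4: 4 bumps 5 from row 1; 5 starts row 2. P = [[1, 4], [5]].
Insert 3: 3 bumps 4 from row 1; 4 bumps 5 from row 2; 5 starts row 3. P = [[1, 3], [4], [5]].
Insert 2: 2 bumps 3 from row 1; 3 bumps 4 from row 2; 4 bumps 5 from row 3; 5 starts row 4. P = [[1, 2], [3], [4], [5]].
Insert 6: appended to row 1. P = [[1, 2, 6], [3], [4], [5]].

So P = [[1, 2, 6], [3], [4], [5]], Q = [[1, 2, 6], [3], [4], [5]].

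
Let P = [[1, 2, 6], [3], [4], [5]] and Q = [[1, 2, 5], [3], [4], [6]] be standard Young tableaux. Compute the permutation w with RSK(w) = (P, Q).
1 5 4 3 6 2

Reverse the RSK construction: for i from n down to 1, find the cell of Q containing i, remove the entry at that cell from P, and reverse-bump it up through P; the value ejected from row 1 is w(i).

Step i=6: Q has 6 at row 4, column 1; remove 5 from row 4 of P and reverse-bump: 5 enters row 3 and ejects 4; 4 enters row 2 and ejects 3; 3 enters row 1 and ejects 2. So w(6) = 2. P is now [[1, 3, 6], [4], [5]].
Step i=5: Q has 5 at row 1, column 3; remove that cell from P, ejecting 6. So w(5) = 6. P is now [[1, 3], [4], [5]].
Step i=4: Q has 4 at row 3, column 1; remove 5 from row 3 of P and reverse-bump: 5 enters row 2 and ejects 4; 4 enters row 1 and ejects 3. So w(4) = 3. P is now [[1, 4], [5]].
Step i=3: Q has 3 at row 2, column 1; remove 5 from row 2 of P and reverse-bump: 5 enters row 1 and ejects 4. So w(3) = 4. P is now [[1, 5]].
Step i=2: Q has 2 at row 1, column 2; remove that cell from P, ejecting 5. So w(2) = 5. P is now [[1]].
Step i=1: Q has 1 at row 1, column 1; remove that cell from P, ejecting 1. So w(1) = 1. P is now [].

So w = 1 5 4 3 6 2.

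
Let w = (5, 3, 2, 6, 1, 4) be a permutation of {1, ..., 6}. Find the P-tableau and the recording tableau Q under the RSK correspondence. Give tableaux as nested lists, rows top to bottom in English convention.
Insert each entry of the permutation into P by Schensted row insertion, recording in Q the position of each new cell.

Insert 5: appended to row 1. P = [[5]], Q = [[1]].
Insert 3: 3 bumps 5 from row 1; 5 starts row 2. P = [[3], [5]], Q = [[1], [2]].
Insert 2: 2 bumps 3 from row 1; 3 bumps 5 from row 2; 5 starts row 3. P = [[2], [3], [5]], Q = [[1], [2], [3]].
Insert 6: appended to row 1. P = [[2, 6], [3], [5]], Q = [[1, 4], [2], [3]].
Insert 1: 1 bumps 2 from row 1; 2 bumps 3 from row 2; 3 bumps 5 from row 3; 5 starts row 4. P = [[1, 6], [2], [3], [5]], Q = [[1, 4], [2], [3], [5]].
Insert 4: 4 bumps 6 from row 1; 6 appends to row 2. P = [[1, 4], [2, 6], [3], [5]], Q = [[1, 4], [2, 6], [3], [5]].

So P = [[1, 4], [2, 6], [3], [5]], Q = [[1, 4], [2, 6], [3], [5]].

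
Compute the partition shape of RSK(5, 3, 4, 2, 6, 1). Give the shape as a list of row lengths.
RSK row insertion gives P = [[1, 4, 6], [2], [3], [5]], which has shape [3, 1, 1, 1].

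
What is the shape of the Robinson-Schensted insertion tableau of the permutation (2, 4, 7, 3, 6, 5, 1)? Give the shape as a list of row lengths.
RSK row insertion gives P = [[1, 3, 5], [2, 6], [4], [7]], which has shape [3, 2, 1, 1].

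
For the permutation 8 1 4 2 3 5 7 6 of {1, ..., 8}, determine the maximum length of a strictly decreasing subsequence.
3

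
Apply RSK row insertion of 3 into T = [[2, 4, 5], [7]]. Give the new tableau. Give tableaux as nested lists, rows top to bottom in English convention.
In row 1, 3 replaces 4 (the leftmost entry greater than 3); 4 is bumped to row 2. In row 2, 4 replaces 7 (the leftmost entry greater than 4); 7 is bumped to row 3. 7 starts a new row 3. The new tableau is [[2, 3, 5], [4], [7]].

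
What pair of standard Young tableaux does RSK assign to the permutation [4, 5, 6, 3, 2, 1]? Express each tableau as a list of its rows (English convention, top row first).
Insert each entry of the permutation into P by Schensted row insertion, recording in Q the position of each new cell.

Insert 4: appended to row 1. P = [[4]], Q = [[1]].
Insert 5: appended to row 1. P = [[4, 5]], Q = [[1, 2]].
Insert 6: appended to row 1. P = [[4, 5, 6]], Q = [[1, 2, 3]].
Insert 3: 3 bumps 4 from row 1; 4 starts row 2. P = [[3, 5, 6], [4]], Q = [[1, 2, 3], [4]].
Insert 2: 2 bumps 3 from row 1; 3 bumps 4 from row 2; 4 starts row 3. P = [[2, 5, 6], [3], [4]], Q = [[1, 2, 3], [4], [5]].
Insert 1: 1 bumps 2 from row 1; 2 bumps 3 from row 2; 3 bumps 4 from row 3; 4 starts row 4. P = [[1, 5, 6], [2], [3], [4]], Q = [[1, 2, 3], [4], [5], [6]].

So P = [[1, 5, 6], [2], [3], [4]], Q = [[1, 2, 3], [4], [5], [6]].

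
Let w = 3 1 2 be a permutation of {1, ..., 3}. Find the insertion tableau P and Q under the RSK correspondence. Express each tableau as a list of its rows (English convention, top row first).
Insert each entry of the permutation into P by Schensted row insertion, recording in Q the position of each new cell.

Insert 3: appended to row 1. P = [[3]], Q = [[1]].
Insert 1: 1 bumps 3 from row 1; 3 starts row 2. P = [[1], [3]], Q = [[1], [2]].
Insert 2: appended to row 1. P = [[1, 2], [3]], Q = [[1, 3], [2]].

So P = [[1, 2], [3]], Q = [[1, 3], [2]].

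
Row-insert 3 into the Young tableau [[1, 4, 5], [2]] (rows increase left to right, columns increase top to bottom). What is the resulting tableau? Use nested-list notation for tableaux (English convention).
[[1, 3, 5], [2, 4]]

In row 1, 3 replaces 4 (the leftmost entry greater than 3); 4 is bumped to row 2. 4 is appended to row 2. The new tableau is [[1, 3, 5], [2, 4]].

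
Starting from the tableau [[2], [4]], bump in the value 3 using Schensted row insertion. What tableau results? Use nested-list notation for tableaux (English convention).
3 is larger than every entry of row 1, so it is appended to row 1. The new tableau is [[2, 3], [4]].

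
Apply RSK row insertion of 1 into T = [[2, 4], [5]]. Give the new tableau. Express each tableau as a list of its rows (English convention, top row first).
[[1, 4], [2], [5]]

In row 1, 1 replaces 2 (the leftmost entry greater than 1); 2 is bumped to row 2. In row 2, 2 replaces 5 (the leftmost entry greater than 2); 5 is bumped to row 3. 5 starts a new row 3. The new tableau is [[1, 4], [2], [5]].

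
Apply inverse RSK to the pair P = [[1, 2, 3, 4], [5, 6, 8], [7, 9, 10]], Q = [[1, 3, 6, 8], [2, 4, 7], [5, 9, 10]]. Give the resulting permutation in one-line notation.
7 1 9 5 2 10 6 8 3 4

Reverse RSK: for i = n, n-1, ..., 1, locate i in Q, remove the corresponding corner cell from P, and reverse-bump its entry up through P; the value ejected from row 1 is w(i).

So w = 7 1 9 5 2 10 6 8 3 4.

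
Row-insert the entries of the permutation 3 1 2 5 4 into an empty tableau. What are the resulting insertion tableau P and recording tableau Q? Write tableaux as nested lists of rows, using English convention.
Insert each entry of the permutation into P by Schensted row insertion, recording in Q the position of each new cell.

Insert 3: appended to row 1. P = [[3]].
Insert 1: 1 bumps 3 from row 1; 3 starts row 2. P = [[1], [3]].
Insert 2: appended to row 1. P = [[1, 2], [3]].
Insert 5: appended to row 1. P = [[1, 2, 5], [3]].
Insert 4: 4 bumps 5 from row 1; 5 appends to row 2. P = [[1, 2, 4], [3, 5]].

So P = [[1, 2, 4], [3, 5]], Q = [[1, 3, 4], [2, 5]].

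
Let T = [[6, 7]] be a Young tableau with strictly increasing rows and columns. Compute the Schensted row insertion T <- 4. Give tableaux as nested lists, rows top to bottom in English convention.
[[4, 7], [6]]

In row 1, 4 replaces 6 (the leftmost entry greater than 4); 6 is bumped to row 2. 6 starts a new row 2. The new tableau is [[4, 7], [6]].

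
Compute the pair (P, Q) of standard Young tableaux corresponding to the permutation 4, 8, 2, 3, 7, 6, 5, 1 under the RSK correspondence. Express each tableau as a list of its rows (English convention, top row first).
P = [[1, 3, 5], [2, 6], [4], [7], [8]], Q = [[1, 2, 5], [3, 4], [6], [7], [8]]

Insert each entry of the permutation into P by Schensted row insertion, recording in Q the position of each new cell.

Insert 4: appended to row 1. P = [[4]].
Insert 8: appended to row 1. P = [[4, 8]].
Insert 2: 2 bumps 4 from row 1; 4 starts row 2. P = [[2, 8], [4]].
Insert 3: 3 bumps 8 from row 1; 8 appends to row 2. P = [[2, 3], [4, 8]].
Insert 7: appended to row 1. P = [[2, 3, 7], [4, 8]].
Insert 6: 6 bumps 7 from row 1; 7 bumps 8 from row 2; 8 starts row 3. P = [[2, 3, 6], [4, 7], [8]].
Insert 5: 5 bumps 6 from row 1; 6 bumps 7 from row 2; 7 bumps 8 from row 3; 8 starts row 4. P = [[2, 3, 5], [4, 6], [7], [8]].
Insert 1: 1 bumps 2 from row 1; 2 bumps 4 from row 2; 4 bumps 7 from row 3; 7 bumps 8 from row 4; 8 starts row 5. P = [[1, 3, 5], [2, 6], [4], [7], [8]].

So P = [[1, 3, 5], [2, 6], [4], [7], [8]], Q = [[1, 2, 5], [3, 4], [6], [7], [8]].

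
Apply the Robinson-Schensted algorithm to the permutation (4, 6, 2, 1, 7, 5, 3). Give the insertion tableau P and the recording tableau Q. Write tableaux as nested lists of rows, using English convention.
P = [[1, 3, 7], [2, 5], [4, 6]], Q = [[1, 2, 5], [3, 6], [4, 7]]

Insert each entry of the permutation into P by Schensted row insertion, recording in Q the position of each new cell.

Insert 4: appended to row 1. P = [[4]], Q = [[1]].
Insert 6: appended to row 1. P = [[4, 6]], Q = [[1, 2]].
Insert 2: 2 bumps 4 from row 1; 4 starts row 2. P = [[2, 6], [4]], Q = [[1, 2], [3]].
Insert 1: 1 bumps 2 from row 1; 2 bumps 4 from row 2; 4 starts row 3. P = [[1, 6], [2], [4]], Q = [[1, 2], [3], [4]].
Insert 7: appended to row 1. P = [[1, 6, 7], [2], [4]], Q = [[1, 2, 5], [3], [4]].
Insert 5: 5 bumps 6 from row 1; 6 appends to row 2. P = [[1, 5, 7], [2, 6], [4]], Q = [[1, 2, 5], [3, 6], [4]].
Insert 3: 3 bumps 5 from row 1; 5 bumps 6 from row 2; 6 appends to row 3. P = [[1, 3, 7], [2, 5], [4, 6]], Q = [[1, 2, 5], [3, 6], [4, 7]].

So P = [[1, 3, 7], [2, 5], [4, 6]], Q = [[1, 2, 5], [3, 6], [4, 7]].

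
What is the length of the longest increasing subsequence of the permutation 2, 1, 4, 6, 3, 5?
3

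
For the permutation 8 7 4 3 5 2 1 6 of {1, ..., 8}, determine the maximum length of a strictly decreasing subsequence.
6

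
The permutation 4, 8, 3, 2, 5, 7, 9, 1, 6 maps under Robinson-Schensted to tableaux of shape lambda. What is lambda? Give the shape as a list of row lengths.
Row-insert each entry into an empty tableau.

After inserting 4: P = [[4]].
After inserting 8: P = [[4, 8]].
After inserting 3: P = [[3, 8], [4]].
After inserting 2: P = [[2, 8], [3], [4]].
After inserting 5: P = [[2, 5], [3, 8], [4]].
After inserting 7: P = [[2, 5, 7], [3, 8], [4]].
After inserting 9: P = [[2, 5, 7, 9], [3, 8], [4]].
After inserting 1: P = [[1, 5, 7, 9], [2, 8], [3], [4]].
After inserting 6: P = [[1, 5, 6, 9], [2, 7], [3, 8], [4]].

The final insertion tableau P = [[1, 5, 6, 9], [2, 7], [3, 8], [4]] has shape [4, 2, 2, 1].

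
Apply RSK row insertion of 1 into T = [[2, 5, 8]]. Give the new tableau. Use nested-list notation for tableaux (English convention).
[[1, 5, 8], [2]]

In row 1, 1 replaces 2 (the leftmost entry greater than 1); 2 is bumped to row 2. 2 starts a new row 2. The new tableau is [[1, 5, 8], [2]].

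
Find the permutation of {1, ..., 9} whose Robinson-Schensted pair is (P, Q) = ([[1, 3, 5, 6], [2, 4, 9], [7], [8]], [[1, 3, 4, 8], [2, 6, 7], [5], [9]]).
8 2 7 9 1 4 5 6 3

Reverse the RSK construction: for i from n down to 1, find the cell of Q containing i, remove the entry at that cell from P, and reverse-bump it up through P; the value ejected from row 1 is w(i).

Step i=9: Q has 9 at row 4, column 1; remove 8 from row 4 of P and reverse-bump: 8 enters row 3 and ejects 7; 7 enters row 2 and ejects 4; 4 enters row 1 and ejects 3. So w(9) = 3. P is now [[1, 4, 5, 6], [2, 7, 9], [8]].
Step i=8: Q has 8 at row 1, column 4; remove that cell from P, ejecting 6. So w(8) = 6. P is now [[1, 4, 5], [2, 7, 9], [8]].
Step i=7: Q has 7 at row 2, column 3; remove 9 from row 2 of P and reverse-bump: 9 enters row 1 and ejects 5. So w(7) = 5. P is now [[1, 4, 9], [2, 7], [8]].
Step i=6: Q has 6 at row 2, column 2; remove 7 from row 2 of P and reverse-bump: 7 enters row 1 and ejects 4. So w(6) = 4. P is now [[1, 7, 9], [2], [8]].
Step i=5: Q has 5 at row 3, column 1; remove 8 from row 3 of P and reverse-bump: 8 enters row 2 and ejects 2; 2 enters row 1 and ejects 1. So w(5) = 1. P is now [[2, 7, 9], [8]].
Step i=4: Q has 4 at row 1, column 3; remove that cell from P, ejecting 9. So w(4) = 9. P is now [[2, 7], [8]].
Step i=3: Q has 3 at row 1, column 2; remove that cell from P, ejecting 7. So w(3) = 7. P is now [[2], [8]].
Step i=2: Q has 2 at row 2, column 1; remove 8 from row 2 of P and reverse-bump: 8 enters row 1 and ejects 2. So w(2) = 2. P is now [[8]].
Step i=1: Q has 1 at row 1, column 1; remove that cell from P, ejecting 8. So w(1) = 8. P is now [].

So w = 8 2 7 9 1 4 5 6 3.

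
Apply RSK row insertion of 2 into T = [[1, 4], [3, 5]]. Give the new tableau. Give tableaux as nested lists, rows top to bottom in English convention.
[[1, 2], [3, 4], [5]]

In row 1, 2 replaces 4 (the leftmost entry greater than 2); 4 is bumped to row 2. In row 2, 4 replaces 5 (the leftmost entry greater than 4); 5 is bumped to row 3. 5 starts a new row 3. The new tableau is [[1, 2], [3, 4], [5]].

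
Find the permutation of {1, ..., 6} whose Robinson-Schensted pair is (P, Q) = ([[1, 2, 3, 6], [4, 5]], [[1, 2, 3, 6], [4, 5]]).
Reverse RSK: for i = n, n-1, ..., 1, locate i in Q, remove the corresponding corner cell from P, and reverse-bump its entry up through P; the value ejected from row 1 is w(i).

So w = 1 4 5 2 3 6.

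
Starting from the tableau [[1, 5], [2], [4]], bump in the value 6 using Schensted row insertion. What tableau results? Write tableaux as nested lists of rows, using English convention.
[[1, 5, 6], [2], [4]]

6 is larger than every entry of row 1, so it is appended to row 1. The new tableau is [[1, 5, 6], [2], [4]].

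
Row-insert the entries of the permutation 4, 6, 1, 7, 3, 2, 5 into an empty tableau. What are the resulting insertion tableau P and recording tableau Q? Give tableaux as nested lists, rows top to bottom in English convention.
P = [[1, 2, 5], [3, 6, 7], [4]], Q = [[1, 2, 4], [3, 5, 7], [6]]

Insert each entry of the permutation into P by Schensted row insertion, recording in Q the position of each new cell.

Insert 4: appended to row 1. P = [[4]], Q = [[1]].
Insert 6: appended to row 1. P = [[4, 6]], Q = [[1, 2]].
Insert 1: 1 bumps 4 from row 1; 4 starts row 2. P = [[1, 6], [4]], Q = [[1, 2], [3]].
Insert 7: appended to row 1. P = [[1, 6, 7], [4]], Q = [[1, 2, 4], [3]].
Insert 3: 3 bumps 6 from row 1; 6 appends to row 2. P = [[1, 3, 7], [4, 6]], Q = [[1, 2, 4], [3, 5]].
Insert 2: 2 bumps 3 from row 1; 3 bumps 4 from row 2; 4 starts row 3. P = [[1, 2, 7], [3, 6], [4]], Q = [[1, 2, 4], [3, 5], [6]].
Insert 5: 5 bumps 7 from row 1; 7 appends to row 2. P = [[1, 2, 5], [3, 6, 7], [4]], Q = [[1, 2, 4], [3, 5, 7], [6]].

So P = [[1, 2, 5], [3, 6, 7], [4]], Q = [[1, 2, 4], [3, 5, 7], [6]].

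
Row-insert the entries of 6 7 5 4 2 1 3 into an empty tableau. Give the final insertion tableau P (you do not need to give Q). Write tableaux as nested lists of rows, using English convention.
Insert 6: appended to row 1. P = [[6]].
Insert 7: appended to row 1. P = [[6, 7]].
Insert 5: 5 bumps 6 from row 1; 6 starts row 2. P = [[5, 7], [6]].
Insert 4: 4 bumps 5 from row 1; 5 bumps 6 from row 2; 6 starts row 3. P = [[4, 7], [5], [6]].
Insert 2: 2 bumps 4 from row 1; 4 bumps 5 from row 2; 5 bumps 6 from row 3; 6 starts row 4. P = [[2, 7], [4], [5], [6]].
Insert 1: 1 bumps 2 from row 1; 2 bumps 4 from row 2; 4 bumps 5 from row 3; 5 bumps 6 from row 4; 6 starts row 5. P = [[1, 7], [2], [4], [5], [6]].
Insert 3: 3 bumps 7 from row 1; 7 appends to row 2. P = [[1, 3], [2, 7], [4], [5], [6]].

So P = [[1, 3], [2, 7], [4], [5], [6]].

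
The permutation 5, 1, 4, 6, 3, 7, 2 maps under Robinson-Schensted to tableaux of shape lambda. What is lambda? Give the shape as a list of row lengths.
[4, 1, 1, 1]

Row-insert each entry into an empty tableau.

After inserting 5: P = [[5]].
After inserting 1: P = [[1], [5]].
After inserting 4: P = [[1, 4], [5]].
After inserting 6: P = [[1, 4, 6], [5]].
After inserting 3: P = [[1, 3, 6], [4], [5]].
After inserting 7: P = [[1, 3, 6, 7], [4], [5]].
After inserting 2: P = [[1, 2, 6, 7], [3], [4], [5]].

The final insertion tableau P = [[1, 2, 6, 7], [3], [4], [5]] has shape [4, 1, 1, 1].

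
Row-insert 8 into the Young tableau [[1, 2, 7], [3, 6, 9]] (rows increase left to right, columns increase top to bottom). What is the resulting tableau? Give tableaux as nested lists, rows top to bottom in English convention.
[[1, 2, 7, 8], [3, 6, 9]]

8 is larger than every entry of row 1, so it is appended to row 1. The new tableau is [[1, 2, 7, 8], [3, 6, 9]].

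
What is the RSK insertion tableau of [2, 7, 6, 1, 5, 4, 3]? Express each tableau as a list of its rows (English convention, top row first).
Insert 2: appended to row 1. P = [[2]].
Insert 7: appended to row 1. P = [[2, 7]].
Insert 6: 6 bumps 7 from row 1; 7 starts row 2. P = [[2, 6], [7]].
Insert 1: 1 bumps 2 from row 1; 2 bumps 7 from row 2; 7 starts row 3. P = [[1, 6], [2], [7]].
Insert 5: 5 bumps 6 from row 1; 6 appends to row 2. P = [[1, 5], [2, 6], [7]].
Insert 4: 4 bumps 5 from row 1; 5 bumps 6 from row 2; 6 bumps 7 from row 3; 7 starts row 4. P = [[1, 4], [2, 5], [6], [7]].
Insert 3: 3 bumps 4 from row 1; 4 bumps 5 from row 2; 5 bumps 6 from row 3; 6 bumps 7 from row 4; 7 starts row 5. P = [[1, 3], [2, 4], [5], [6], [7]].

So P = [[1, 3], [2, 4], [5], [6], [7]].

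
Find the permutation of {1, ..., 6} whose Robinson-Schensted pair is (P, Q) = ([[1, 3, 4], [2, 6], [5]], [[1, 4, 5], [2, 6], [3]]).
5 2 1 3 6 4

Reverse the RSK construction: for i from n down to 1, find the cell of Q containing i, remove the entry at that cell from P, and reverse-bump it up through P; the value ejected from row 1 is w(i).

Step i=6: Q has 6 at row 2, column 2; remove 6 from row 2 of P and reverse-bump: 6 enters row 1 and ejects 4. So w(6) = 4. P is now [[1, 3, 6], [2], [5]].
Step i=5: Q has 5 at row 1, column 3; remove that cell from P, ejecting 6. So w(5) = 6. P is now [[1, 3], [2], [5]].
Step i=4: Q has 4 at row 1, column 2; remove that cell from P, ejecting 3. So w(4) = 3. P is now [[1], [2], [5]].
Step i=3: Q has 3 at row 3, column 1; remove 5 from row 3 of P and reverse-bump: 5 enters row 2 and ejects 2; 2 enters row 1 and ejects 1. So w(3) = 1. P is now [[2], [5]].
Step i=2: Q has 2 at row 2, column 1; remove 5 from row 2 of P and reverse-bump: 5 enters row 1 and ejects 2. So w(2) = 2. P is now [[5]].
Step i=1: Q has 1 at row 1, column 1; remove that cell from P, ejecting 5. So w(1) = 5. P is now [].

So w = 5 2 1 3 6 4.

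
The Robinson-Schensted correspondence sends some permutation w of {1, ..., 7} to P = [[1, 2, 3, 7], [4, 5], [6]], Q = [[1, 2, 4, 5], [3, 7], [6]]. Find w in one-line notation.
Reverse the RSK construction: for i from n down to 1, find the cell of Q containing i, remove the entry at that cell from P, and reverse-bump it up through P; the value ejected from row 1 is w(i).

Step i=7: Q has 7 at row 2, column 2; remove 5 from row 2 of P and reverse-bump: 5 enters row 1 and ejects 3. So w(7) = 3. P is now [[1, 2, 5, 7], [4], [6]].
Step i=6: Q has 6 at row 3, column 1; remove 6 from row 3 of P and reverse-bump: 6 enters row 2 and ejects 4; 4 enters row 1 and ejects 2. So w(6) = 2. P is now [[1, 4, 5, 7], [6]].
Step i=5: Q has 5 at row 1, column 4; remove that cell from P, ejecting 7. So w(5) = 7. P is now [[1, 4, 5], [6]].
Step i=4: Q has 4 at row 1, column 3; remove that cell from P, ejecting 5. So w(4) = 5. P is now [[1, 4], [6]].
Step i=3: Q has 3 at row 2, column 1; remove 6 from row 2 of P and reverse-bump: 6 enters row 1 and ejects 4. So w(3) = 4. P is now [[1, 6]].
Step i=2: Q has 2 at row 1, column 2; remove that cell from P, ejecting 6. So w(2) = 6. P is now [[1]].
Step i=1: Q has 1 at row 1, column 1; remove that cell from P, ejecting 1. So w(1) = 1. P is now [].

So w = 1 6 4 5 7 2 3.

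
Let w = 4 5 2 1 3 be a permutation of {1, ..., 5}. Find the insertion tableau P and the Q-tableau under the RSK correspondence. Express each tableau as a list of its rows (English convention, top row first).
P = [[1, 3], [2, 5], [4]], Q = [[1, 2], [3, 5], [4]]

Insert each entry of the permutation into P by Schensted row insertion, recording in Q the position of each new cell.

Insert 4: appended to row 1. P = [[4]].
Insert 5: appended to row 1. P = [[4, 5]].
Insert 2: 2 bumps 4 from row 1; 4 starts row 2. P = [[2, 5], [4]].
Insert 1: 1 bumps 2 from row 1; 2 bumps 4 from row 2; 4 starts row 3. P = [[1, 5], [2], [4]].
Insert 3: 3 bumps 5 from row 1; 5 appends to row 2. P = [[1, 3], [2, 5], [4]].

So P = [[1, 3], [2, 5], [4]], Q = [[1, 2], [3, 5], [4]].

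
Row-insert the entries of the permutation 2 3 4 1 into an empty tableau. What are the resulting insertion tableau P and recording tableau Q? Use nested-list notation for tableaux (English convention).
Insert each entry of the permutation into P by Schensted row insertion, recording in Q the position of each new cell.

After inserting 2: P = [[2]].
After inserting 3: P = [[2, 3]].
After inserting 4: P = [[2, 3, 4]].
After inserting 1: P = [[1, 3, 4], [2]].

So P = [[1, 3, 4], [2]], Q = [[1, 2, 3], [4]].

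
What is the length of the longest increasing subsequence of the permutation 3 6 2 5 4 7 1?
3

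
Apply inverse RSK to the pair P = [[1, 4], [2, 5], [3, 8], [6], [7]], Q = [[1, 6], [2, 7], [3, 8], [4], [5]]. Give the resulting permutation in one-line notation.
Reverse the RSK construction: for i from n down to 1, find the cell of Q containing i, remove the entry at that cell from P, and reverse-bump it up through P; the value ejected from row 1 is w(i).

Step i=8: Q has 8 at row 3, column 2; remove 8 from row 3 of P and reverse-bump: 8 enters row 2 and ejects 5; 5 enters row 1 and ejects 4. So w(8) = 4. P is now [[1, 5], [2, 8], [3], [6], [7]].
Step i=7: Q has 7 at row 2, column 2; remove 8 from row 2 of P and reverse-bump: 8 enters row 1 and ejects 5. So w(7) = 5. P is now [[1, 8], [2], [3], [6], [7]].
Step i=6: Q has 6 at row 1, column 2; remove that cell from P, ejecting 8. So w(6) = 8. P is now [[1], [2], [3], [6], [7]].
Step i=5: Q has 5 at row 5, column 1; remove 7 from row 5 of P and reverse-bump: 7 enters row 4 and ejects 6; 6 enters row 3 and ejects 3; 3 enters row 2 and ejects 2; 2 enters row 1 and ejects 1. So w(5) = 1. P is now [[2], [3], [6], [7]].
Step i=4: Q has 4 at row 4, column 1; remove 7 from row 4 of P and reverse-bump: 7 enters row 3 and ejects 6; 6 enters row 2 and ejects 3; 3 enters row 1 and ejects 2. So w(4) = 2. P is now [[3], [6], [7]].
Step i=3: Q has 3 at row 3, column 1; remove 7 from row 3 of P and reverse-bump: 7 enters row 2 and ejects 6; 6 enters row 1 and ejects 3. So w(3) = 3. P is now [[6], [7]].
Step i=2: Q has 2 at row 2, column 1; remove 7 from row 2 of P and reverse-bump: 7 enters row 1 and ejects 6. So w(2) = 6. P is now [[7]].
Step i=1: Q has 1 at row 1, column 1; remove that cell from P, ejecting 7. So w(1) = 7. P is now [].

So w = 7 6 3 2 1 8 5 4.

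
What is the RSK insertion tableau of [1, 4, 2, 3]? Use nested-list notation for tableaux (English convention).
P = [[1, 2, 3], [4]]

Insert 1: appended to row 1. P = [[1]].
Insert 4: appended to row 1. P = [[1, 4]].
Insert 2: 2 bumps 4 from row 1; 4 starts row 2. P = [[1, 2], [4]].
Insert 3: appended to row 1. P = [[1, 2, 3], [4]].

So P = [[1, 2, 3], [4]].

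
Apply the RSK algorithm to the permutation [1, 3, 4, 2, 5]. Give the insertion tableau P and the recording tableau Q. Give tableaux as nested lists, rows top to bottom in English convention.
P = [[1, 2, 4, 5], [3]], Q = [[1, 2, 3, 5], [4]]

Insert each entry of the permutation into P by Schensted row insertion, recording in Q the position of each new cell.

Insert 1: appended to row 1. P = [[1]].
Insert 3: appended to row 1. P = [[1, 3]].
Insert 4: appended to row 1. P = [[1, 3, 4]].
Insert 2: 2 bumps 3 from row 1; 3 starts row 2. P = [[1, 2, 4], [3]].
Insert 5: appended to row 1. P = [[1, 2, 4, 5], [3]].

So P = [[1, 2, 4, 5], [3]], Q = [[1, 2, 3, 5], [4]].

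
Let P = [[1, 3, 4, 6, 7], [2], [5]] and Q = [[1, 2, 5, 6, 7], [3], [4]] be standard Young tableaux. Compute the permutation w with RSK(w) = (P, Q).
Reverse the RSK construction: for i from n down to 1, find the cell of Q containing i, remove the entry at that cell from P, and reverse-bump it up through P; the value ejected from row 1 is w(i).

Step i=7: Q has 7 at row 1, column 5; remove that cell from P, ejecting 7. So w(7) = 7. P is now [[1, 3, 4, 6], [2], [5]].
Step i=6: Q has 6 at row 1, column 4; remove that cell from P, ejecting 6. So w(6) = 6. P is now [[1, 3, 4], [2], [5]].
Step i=5: Q has 5 at row 1, column 3; remove that cell from P, ejecting 4. So w(5) = 4. P is now [[1, 3], [2], [5]].
Step i=4: Q has 4 at row 3, column 1; remove 5 from row 3 of P and reverse-bump: 5 enters row 2 and ejects 2; 2 enters row 1 and ejects 1. So w(4) = 1. P is now [[2, 3], [5]].
Step i=3: Q has 3 at row 2, column 1; remove 5 from row 2 of P and reverse-bump: 5 enters row 1 and ejects 3. So w(3) = 3. P is now [[2, 5]].
Step i=2: Q has 2 at row 1, column 2; remove that cell from P, ejecting 5. So w(2) = 5. P is now [[2]].
Step i=1: Q has 1 at row 1, column 1; remove that cell from P, ejecting 2. So w(1) = 2. P is now [].

So w = 2 5 3 1 4 6 7.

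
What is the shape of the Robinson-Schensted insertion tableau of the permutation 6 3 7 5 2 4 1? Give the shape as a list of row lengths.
Row-insert each entry into an empty tableau.

After inserting 6: P = [[6]].
After inserting 3: P = [[3], [6]].
After inserting 7: P = [[3, 7], [6]].
After inserting 5: P = [[3, 5], [6, 7]].
After inserting 2: P = [[2, 5], [3, 7], [6]].
After inserting 4: P = [[2, 4], [3, 5], [6, 7]].
After inserting 1: P = [[1, 4], [2, 5], [3, 7], [6]].

The final insertion tableau P = [[1, 4], [2, 5], [3, 7], [6]] has shape [2, 2, 2, 1].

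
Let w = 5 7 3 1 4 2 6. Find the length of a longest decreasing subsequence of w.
3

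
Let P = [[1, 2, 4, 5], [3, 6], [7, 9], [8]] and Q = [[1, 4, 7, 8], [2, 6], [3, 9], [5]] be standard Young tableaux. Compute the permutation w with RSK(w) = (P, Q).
Reverse the RSK construction: for i from n down to 1, find the cell of Q containing i, remove the entry at that cell from P, and reverse-bump it up through P; the value ejected from row 1 is w(i).

Step i=9: Q has 9 at row 3, column 2; remove 9 from row 3 of P and reverse-bump: 9 enters row 2 and ejects 6; 6 enters row 1 and ejects 5. So w(9) = 5. P is now [[1, 2, 4, 6], [3, 9], [7], [8]].
Step i=8: Q has 8 at row 1, column 4; remove that cell from P, ejecting 6. So w(8) = 6. P is now [[1, 2, 4], [3, 9], [7], [8]].
Step i=7: Q has 7 at row 1, column 3; remove that cell from P, ejecting 4. So w(7) = 4. P is now [[1, 2], [3, 9], [7], [8]].
Step i=6: Q has 6 at row 2, column 2; remove 9 from row 2 of P and reverse-bump: 9 enters row 1 and ejects 2. So w(6) = 2. P is now [[1, 9], [3], [7], [8]].
Step i=5: Q has 5 at row 4, column 1; remove 8 from row 4 of P and reverse-bump: 8 enters row 3 and ejects 7; 7 enters row 2 and ejects 3; 3 enters row 1 and ejects 1. So w(5) = 1. P is now [[3, 9], [7], [8]].
Step i=4: Q has 4 at row 1, column 2; remove that cell from P, ejecting 9. So w(4) = 9. P is now [[3], [7], [8]].
Step i=3: Q has 3 at row 3, column 1; remove 8 from row 3 of P and reverse-bump: 8 enters row 2 and ejects 7; 7 enters row 1 and ejects 3. So w(3) = 3. P is now [[7], [8]].
Step i=2: Q has 2 at row 2, column 1; remove 8 from row 2 of P and reverse-bump: 8 enters row 1 and ejects 7. So w(2) = 7. P is now [[8]].
Step i=1: Q has 1 at row 1, column 1; remove that cell from P, ejecting 8. So w(1) = 8. P is now [].

So w = 8 7 3 9 1 2 4 6 5.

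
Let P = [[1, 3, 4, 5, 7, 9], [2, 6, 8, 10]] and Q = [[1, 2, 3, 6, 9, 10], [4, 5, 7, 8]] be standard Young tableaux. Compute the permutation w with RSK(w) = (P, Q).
Reverse RSK: for i = n, n-1, ..., 1, locate i in Q, remove the corresponding corner cell from P, and reverse-bump its entry up through P; the value ejected from row 1 is w(i).

So w = 2 6 8 1 3 10 4 5 7 9.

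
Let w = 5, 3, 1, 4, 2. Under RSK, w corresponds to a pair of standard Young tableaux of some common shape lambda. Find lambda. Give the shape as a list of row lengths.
[2, 2, 1]

Row-insert each entry into an empty tableau.

After inserting 5: P = [[5]].
After inserting 3: P = [[3], [5]].
After inserting 1: P = [[1], [3], [5]].
After inserting 4: P = [[1, 4], [3], [5]].
After inserting 2: P = [[1, 2], [3, 4], [5]].

The final insertion tableau P = [[1, 2], [3, 4], [5]] has shape [2, 2, 1].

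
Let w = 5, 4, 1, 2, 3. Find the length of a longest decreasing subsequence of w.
3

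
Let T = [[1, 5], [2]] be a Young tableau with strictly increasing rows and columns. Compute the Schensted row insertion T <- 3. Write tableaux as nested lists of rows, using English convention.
In row 1, 3 replaces 5 (the leftmost entry greater than 3); 5 is bumped to row 2. 5 is appended to row 2. The new tableau is [[1, 3], [2, 5]].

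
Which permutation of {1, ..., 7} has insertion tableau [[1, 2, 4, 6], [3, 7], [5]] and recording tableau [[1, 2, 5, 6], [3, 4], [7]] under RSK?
Reverse the RSK construction: for i from n down to 1, find the cell of Q containing i, remove the entry at that cell from P, and reverse-bump it up through P; the value ejected from row 1 is w(i).

Step i=7: Q has 7 at row 3, column 1; remove 5 from row 3 of P and reverse-bump: 5 enters row 2 and ejects 3; 3 enters row 1 and ejects 2. So w(7) = 2. P is now [[1, 3, 4, 6], [5, 7]].
Step i=6: Q has 6 at row 1, column 4; remove that cell from P, ejecting 6. So w(6) = 6. P is now [[1, 3, 4], [5, 7]].
Step i=5: Q has 5 at row 1, column 3; remove that cell from P, ejecting 4. So w(5) = 4. P is now [[1, 3], [5, 7]].
Step i=4: Q has 4 at row 2, column 2; remove 7 from row 2 of P and reverse-bump: 7 enters row 1 and ejects 3. So w(4) = 3. P is now [[1, 7], [5]].
Step i=3: Q has 3 at row 2, column 1; remove 5 from row 2 of P and reverse-bump: 5 enters row 1 and ejects 1. So w(3) = 1. P is now [[5, 7]].
Step i=2: Q has 2 at row 1, column 2; remove that cell from P, ejecting 7. So w(2) = 7. P is now [[5]].
Step i=1: Q has 1 at row 1, column 1; remove that cell from P, ejecting 5. So w(1) = 5. P is now [].

So w = 5 7 1 3 4 6 2.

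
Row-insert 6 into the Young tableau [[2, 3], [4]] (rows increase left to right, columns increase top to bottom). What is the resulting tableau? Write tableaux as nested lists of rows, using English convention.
[[2, 3, 6], [4]]

6 is larger than every entry of row 1, so it is appended to row 1. The new tableau is [[2, 3, 6], [4]].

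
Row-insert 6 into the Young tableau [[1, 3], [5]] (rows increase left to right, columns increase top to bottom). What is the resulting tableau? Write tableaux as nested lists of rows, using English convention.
[[1, 3, 6], [5]]

6 is larger than every entry of row 1, so it is appended to row 1. The new tableau is [[1, 3, 6], [5]].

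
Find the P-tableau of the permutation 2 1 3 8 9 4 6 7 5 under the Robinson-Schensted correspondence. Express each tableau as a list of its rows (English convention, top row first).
After inserting 2: P = [[2]].
After inserting 1: P = [[1], [2]].
After inserting 3: P = [[1, 3], [2]].
After inserting 8: P = [[1, 3, 8], [2]].
After inserting 9: P = [[1, 3, 8, 9], [2]].
After inserting 4: P = [[1, 3, 4, 9], [2, 8]].
After inserting 6: P = [[1, 3, 4, 6], [2, 8, 9]].
After inserting 7: P = [[1, 3, 4, 6, 7], [2, 8, 9]].
After inserting 5: P = [[1, 3, 4, 5, 7], [2, 6, 9], [8]].

So P = [[1, 3, 4, 5, 7], [2, 6, 9], [8]].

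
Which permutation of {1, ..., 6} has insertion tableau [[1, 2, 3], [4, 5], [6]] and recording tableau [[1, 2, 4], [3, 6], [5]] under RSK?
Reverse the RSK construction: for i from n down to 1, find the cell of Q containing i, remove the entry at that cell from P, and reverse-bump it up through P; the value ejected from row 1 is w(i).

Step i=6: Q has 6 at row 2, column 2; remove 5 from row 2 of P and reverse-bump: 5 enters row 1 and ejects 3. So w(6) = 3. P is now [[1, 2, 5], [4], [6]].
Step i=5: Q has 5 at row 3, column 1; remove 6 from row 3 of P and reverse-bump: 6 enters row 2 and ejects 4; 4 enters row 1 and ejects 2. So w(5) = 2. P is now [[1, 4, 5], [6]].
Step i=4: Q has 4 at row 1, column 3; remove that cell from P, ejecting 5. So w(4) = 5. P is now [[1, 4], [6]].
Step i=3: Q has 3 at row 2, column 1; remove 6 from row 2 of P and reverse-bump: 6 enters row 1 and ejects 4. So w(3) = 4. P is now [[1, 6]].
Step i=2: Q has 2 at row 1, column 2; remove that cell from P, ejecting 6. So w(2) = 6. P is now [[1]].
Step i=1: Q has 1 at row 1, column 1; remove that cell from P, ejecting 1. So w(1) = 1. P is now [].

So w = 1 6 4 5 2 3.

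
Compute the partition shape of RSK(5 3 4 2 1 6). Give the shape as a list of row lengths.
RSK row insertion gives P = [[1, 4, 6], [2], [3], [5]], which has shape [3, 1, 1, 1].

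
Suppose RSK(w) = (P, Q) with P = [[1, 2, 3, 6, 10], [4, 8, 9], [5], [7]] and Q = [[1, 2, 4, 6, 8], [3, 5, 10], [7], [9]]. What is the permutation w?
Reverse the RSK construction: for i from n down to 1, find the cell of Q containing i, remove the entry at that cell from P, and reverse-bump it up through P; the value ejected from row 1 is w(i).

Step i=10: Q has 10 at row 2, column 3; remove 9 from row 2 of P and reverse-bump: 9 enters row 1 and ejects 6. So w(10) = 6. P is now [[1, 2, 3, 9, 10], [4, 8], [5], [7]].
Step i=9: Q has 9 at row 4, column 1; remove 7 from row 4 of P and reverse-bump: 7 enters row 3 and ejects 5; 5 enters row 2 and ejects 4; 4 enters row 1 and ejects 3. So w(9) = 3. P is now [[1, 2, 4, 9, 10], [5, 8], [7]].
Step i=8: Q has 8 at row 1, column 5; remove that cell from P, ejecting 10. So w(8) = 10. P is now [[1, 2, 4, 9], [5, 8], [7]].
Step i=7: Q has 7 at row 3, column 1; remove 7 from row 3 of P and reverse-bump: 7 enters row 2 and ejects 5; 5 enters row 1 and ejects 4. So w(7) = 4. P is now [[1, 2, 5, 9], [7, 8]].
Step i=6: Q has 6 at row 1, column 4; remove that cell from P, ejecting 9. So w(6) = 9. P is now [[1, 2, 5], [7, 8]].
Step i=5: Q has 5 at row 2, column 2; remove 8 from row 2 of P and reverse-bump: 8 enters row 1 and ejects 5. So w(5) = 5. P is now [[1, 2, 8], [7]].
Step i=4: Q has 4 at row 1, column 3; remove that cell from P, ejecting 8. So w(4) = 8. P is now [[1, 2], [7]].
Step i=3: Q has 3 at row 2, column 1; remove 7 from row 2 of P and reverse-bump: 7 enters row 1 and ejects 2. So w(3) = 2. P is now [[1, 7]].
Step i=2: Q has 2 at row 1, column 2; remove that cell from P, ejecting 7. So w(2) = 7. P is now [[1]].
Step i=1: Q has 1 at row 1, column 1; remove that cell from P, ejecting 1. So w(1) = 1. P is now [].

So w = 1 7 2 8 5 9 4 10 3 6.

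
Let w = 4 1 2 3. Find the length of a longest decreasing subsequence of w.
2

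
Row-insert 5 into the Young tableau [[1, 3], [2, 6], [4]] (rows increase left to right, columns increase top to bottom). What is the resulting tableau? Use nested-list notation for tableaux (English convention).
5 is larger than every entry of row 1, so it is appended to row 1. The new tableau is [[1, 3, 5], [2, 6], [4]].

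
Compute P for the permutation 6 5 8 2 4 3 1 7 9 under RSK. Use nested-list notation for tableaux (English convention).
Insert 6: appended to row 1. P = [[6]].
Insert 5: 5 bumps 6 from row 1; 6 starts row 2. P = [[5], [6]].
Insert 8: appended to row 1. P = [[5, 8], [6]].
Insert 2: 2 bumps 5 from row 1; 5 bumps 6 from row 2; 6 starts row 3. P = [[2, 8], [5], [6]].
Insert 4: 4 bumps 8 from row 1; 8 appends to row 2. P = [[2, 4], [5, 8], [6]].
Insert 3: 3 bumps 4 from row 1; 4 bumps 5 from row 2; 5 bumps 6 from row 3; 6 starts row 4. P = [[2, 3], [4, 8], [5], [6]].
Insert 1: 1 bumps 2 from row 1; 2 bumps 4 from row 2; 4 bumps 5 from row 3; 5 bumps 6 from row 4; 6 starts row 5. P = [[1, 3], [2, 8], [4], [5], [6]].
Insert 7: appended to row 1. P = [[1, 3, 7], [2, 8], [4], [5], [6]].
Insert 9: appended to row 1. P = [[1, 3, 7, 9], [2, 8], [4], [5], [6]].

So P = [[1, 3, 7, 9], [2, 8], [4], [5], [6]].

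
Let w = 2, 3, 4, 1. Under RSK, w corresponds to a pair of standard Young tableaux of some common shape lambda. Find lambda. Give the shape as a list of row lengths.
Row-insert each entry into an empty tableau.

After inserting 2: P = [[2]].
After inserting 3: P = [[2, 3]].
After inserting 4: P = [[2, 3, 4]].
After inserting 1: P = [[1, 3, 4], [2]].

The final insertion tableau P = [[1, 3, 4], [2]] has shape [3, 1].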